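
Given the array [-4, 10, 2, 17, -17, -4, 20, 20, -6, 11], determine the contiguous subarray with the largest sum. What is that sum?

Using Kadane's algorithm on [-4, 10, 2, 17, -17, -4, 20, 20, -6, 11]:

Scanning through the array:
Position 1 (value 10): max_ending_here = 10, max_so_far = 10
Position 2 (value 2): max_ending_here = 12, max_so_far = 12
Position 3 (value 17): max_ending_here = 29, max_so_far = 29
Position 4 (value -17): max_ending_here = 12, max_so_far = 29
Position 5 (value -4): max_ending_here = 8, max_so_far = 29
Position 6 (value 20): max_ending_here = 28, max_so_far = 29
Position 7 (value 20): max_ending_here = 48, max_so_far = 48
Position 8 (value -6): max_ending_here = 42, max_so_far = 48
Position 9 (value 11): max_ending_here = 53, max_so_far = 53

Maximum subarray: [10, 2, 17, -17, -4, 20, 20, -6, 11]
Maximum sum: 53

The maximum subarray is [10, 2, 17, -17, -4, 20, 20, -6, 11] with sum 53. This subarray runs from index 1 to index 9.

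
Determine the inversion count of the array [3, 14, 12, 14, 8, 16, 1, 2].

Finding inversions in [3, 14, 12, 14, 8, 16, 1, 2]:

(0, 6): arr[0]=3 > arr[6]=1
(0, 7): arr[0]=3 > arr[7]=2
(1, 2): arr[1]=14 > arr[2]=12
(1, 4): arr[1]=14 > arr[4]=8
(1, 6): arr[1]=14 > arr[6]=1
(1, 7): arr[1]=14 > arr[7]=2
(2, 4): arr[2]=12 > arr[4]=8
(2, 6): arr[2]=12 > arr[6]=1
(2, 7): arr[2]=12 > arr[7]=2
(3, 4): arr[3]=14 > arr[4]=8
(3, 6): arr[3]=14 > arr[6]=1
(3, 7): arr[3]=14 > arr[7]=2
(4, 6): arr[4]=8 > arr[6]=1
(4, 7): arr[4]=8 > arr[7]=2
(5, 6): arr[5]=16 > arr[6]=1
(5, 7): arr[5]=16 > arr[7]=2

Total inversions: 16

The array has 16 inversion(s): (0,6), (0,7), (1,2), (1,4), (1,6), (1,7), (2,4), (2,6), (2,7), (3,4), (3,6), (3,7), (4,6), (4,7), (5,6), (5,7). Each pair (i,j) satisfies i < j and arr[i] > arr[j].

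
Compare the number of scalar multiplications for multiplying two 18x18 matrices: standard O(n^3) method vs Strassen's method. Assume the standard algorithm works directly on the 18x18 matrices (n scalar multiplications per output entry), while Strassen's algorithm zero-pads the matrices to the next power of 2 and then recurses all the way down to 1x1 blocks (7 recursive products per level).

Matrix multiplication for 18x18 matrices:

Strassen's algorithm requires power-of-2 dimensions. Pad 18x18 to 32x32 (next power of 2).

Standard algorithm: 18^3 = 5832 multiplications
Strassen's algorithm: 7^(log2(32)) = 7^5 = 16807 multiplications
Difference: 5832 - 16807 = -10975 (Strassen uses MORE here due to padding overhead — for small or just-over-power-of-2 n, padding can outweigh the per-level savings)

Standard: 5832 multiplications (18^3). Strassen: 16807 multiplications (7^5, after padding to 32x32). Strassen reduces 8 recursive multiplications to 7 at each level.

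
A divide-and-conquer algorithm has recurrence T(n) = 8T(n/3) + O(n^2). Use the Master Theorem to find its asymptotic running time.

Master Theorem for T(n) = 8T(n/3) + O(n^2):

a = 8, b = 3, c = 2
log_b(a) = log_3(8) = 1.8928

Case 3: c = 2 > log_3(8) = 1.8928
T(n) = O(n^2) = O(n^2)

For T(n) = 8T(n/3) + O(n^2): log_3(8) = 1.8928. This is Case 3 of the Master Theorem (c > log_b(a), work dominated by root), giving O(n^2).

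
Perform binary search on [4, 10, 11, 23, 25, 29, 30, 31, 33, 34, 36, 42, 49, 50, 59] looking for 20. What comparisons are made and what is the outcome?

Binary search for 20 in [4, 10, 11, 23, 25, 29, 30, 31, 33, 34, 36, 42, 49, 50, 59]:

lo=0, hi=14, mid=7, arr[mid]=31 -> 31 > 20, search left half
lo=0, hi=6, mid=3, arr[mid]=23 -> 23 > 20, search left half
lo=0, hi=2, mid=1, arr[mid]=10 -> 10 < 20, search right half
lo=2, hi=2, mid=2, arr[mid]=11 -> 11 < 20, search right half
lo=3 > hi=2, target 20 not found

Binary search determines that 20 is not in the array after 4 comparisons. The search space was exhausted without finding the target.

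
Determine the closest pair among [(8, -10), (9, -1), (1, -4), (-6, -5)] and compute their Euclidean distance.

Computing all pairwise distances among 4 points:

d((8, -10), (9, -1)) = 9.0554
d((8, -10), (1, -4)) = 9.2195
d((8, -10), (-6, -5)) = 14.8661
d((9, -1), (1, -4)) = 8.544
d((9, -1), (-6, -5)) = 15.5242
d((1, -4), (-6, -5)) = 7.0711 <-- minimum

Closest pair: (1, -4) and (-6, -5) with distance 7.0711

The closest pair is (1, -4) and (-6, -5) with Euclidean distance 7.0711. For 4 points, brute-force pairwise comparison is shown above. For large n, the divide-and-conquer algorithm (sort by x, recurse on halves, check the dividing strip) achieves O(n log n).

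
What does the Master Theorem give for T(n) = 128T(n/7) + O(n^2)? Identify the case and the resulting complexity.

Master Theorem for T(n) = 128T(n/7) + O(n^2):

a = 128, b = 7, c = 2
log_b(a) = log_7(128) = 2.4935

Case 1: c = 2 < log_7(128) = 2.4935
T(n) = O(n^(log_7 128))

For T(n) = 128T(n/7) + O(n^2): log_7(128) = 2.4935. This is Case 1 of the Master Theorem (c < log_b(a), work dominated by leaves), giving O(n^(log_7 128)).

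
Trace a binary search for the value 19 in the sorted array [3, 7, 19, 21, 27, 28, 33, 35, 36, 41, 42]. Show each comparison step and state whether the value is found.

Binary search for 19 in [3, 7, 19, 21, 27, 28, 33, 35, 36, 41, 42]:

lo=0, hi=10, mid=5, arr[mid]=28 -> 28 > 19, search left half
lo=0, hi=4, mid=2, arr[mid]=19 -> Found target at index 2!

Binary search finds 19 at index 2 after 2 comparisons. The search repeatedly halves the search space by comparing with the middle element.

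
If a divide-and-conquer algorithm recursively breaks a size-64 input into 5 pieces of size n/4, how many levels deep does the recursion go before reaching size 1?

For divide and conquer with division factor 4:

Problem sizes at each level:
Level 0: 64
Level 1: 16
Level 2: 4
Level 3: 1

The root is level 0 and the size-1 base case is level 3 (the tree spans levels 0 through 3, i.e. 4 levels counting the root), so the depth is the number of divisions: log_4(64) = 3

The recursion tree depth is log_4(64) = 3. At each level, the problem size is divided by 4, so it takes 3 divisions to reduce to a base case of size 1. The algorithm makes 5 recursive calls at each level.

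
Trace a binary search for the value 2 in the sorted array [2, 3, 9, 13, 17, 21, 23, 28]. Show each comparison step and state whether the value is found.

Binary search for 2 in [2, 3, 9, 13, 17, 21, 23, 28]:

lo=0, hi=7, mid=3, arr[mid]=13 -> 13 > 2, search left half
lo=0, hi=2, mid=1, arr[mid]=3 -> 3 > 2, search left half
lo=0, hi=0, mid=0, arr[mid]=2 -> Found target at index 0!

Binary search finds 2 at index 0 after 3 comparisons. The search repeatedly halves the search space by comparing with the middle element.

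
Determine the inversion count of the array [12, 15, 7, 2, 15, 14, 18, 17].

Finding inversions in [12, 15, 7, 2, 15, 14, 18, 17]:

(0, 2): arr[0]=12 > arr[2]=7
(0, 3): arr[0]=12 > arr[3]=2
(1, 2): arr[1]=15 > arr[2]=7
(1, 3): arr[1]=15 > arr[3]=2
(1, 5): arr[1]=15 > arr[5]=14
(2, 3): arr[2]=7 > arr[3]=2
(4, 5): arr[4]=15 > arr[5]=14
(6, 7): arr[6]=18 > arr[7]=17

Total inversions: 8

The array has 8 inversion(s): (0,2), (0,3), (1,2), (1,3), (1,5), (2,3), (4,5), (6,7). Each pair (i,j) satisfies i < j and arr[i] > arr[j].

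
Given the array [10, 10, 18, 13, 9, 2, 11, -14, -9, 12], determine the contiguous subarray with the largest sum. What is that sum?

Using Kadane's algorithm on [10, 10, 18, 13, 9, 2, 11, -14, -9, 12]:

Scanning through the array:
Position 1 (value 10): max_ending_here = 20, max_so_far = 20
Position 2 (value 18): max_ending_here = 38, max_so_far = 38
Position 3 (value 13): max_ending_here = 51, max_so_far = 51
Position 4 (value 9): max_ending_here = 60, max_so_far = 60
Position 5 (value 2): max_ending_here = 62, max_so_far = 62
Position 6 (value 11): max_ending_here = 73, max_so_far = 73
Position 7 (value -14): max_ending_here = 59, max_so_far = 73
Position 8 (value -9): max_ending_here = 50, max_so_far = 73
Position 9 (value 12): max_ending_here = 62, max_so_far = 73

Maximum subarray: [10, 10, 18, 13, 9, 2, 11]
Maximum sum: 73

The maximum subarray is [10, 10, 18, 13, 9, 2, 11] with sum 73. This subarray runs from index 0 to index 6.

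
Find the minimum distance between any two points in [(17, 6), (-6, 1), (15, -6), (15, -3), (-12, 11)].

Computing all pairwise distances among 5 points:

d((17, 6), (-6, 1)) = 23.5372
d((17, 6), (15, -6)) = 12.1655
d((17, 6), (15, -3)) = 9.2195
d((17, 6), (-12, 11)) = 29.4279
d((-6, 1), (15, -6)) = 22.1359
d((-6, 1), (15, -3)) = 21.3776
d((-6, 1), (-12, 11)) = 11.6619
d((15, -6), (15, -3)) = 3.0 <-- minimum
d((15, -6), (-12, 11)) = 31.9061
d((15, -3), (-12, 11)) = 30.4138

Closest pair: (15, -6) and (15, -3) with distance 3.0

The closest pair is (15, -6) and (15, -3) with Euclidean distance 3.0. For 5 points, brute-force pairwise comparison is shown above. For large n, the divide-and-conquer algorithm (sort by x, recurse on halves, check the dividing strip) achieves O(n log n).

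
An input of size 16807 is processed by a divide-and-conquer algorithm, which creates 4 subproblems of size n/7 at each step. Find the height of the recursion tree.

For divide and conquer with division factor 7:

Problem sizes at each level:
Level 0: 16807
Level 1: 2401
Level 2: 343
Level 3: 49
Level 4: 7
Level 5: 1

The root is level 0 and the size-1 base case is level 5 (the tree spans levels 0 through 5, i.e. 6 levels counting the root), so the depth is the number of divisions: log_7(16807) = 5

The recursion tree depth is log_7(16807) = 5. At each level, the problem size is divided by 7, so it takes 5 divisions to reduce to a base case of size 1. The algorithm makes 4 recursive calls at each level.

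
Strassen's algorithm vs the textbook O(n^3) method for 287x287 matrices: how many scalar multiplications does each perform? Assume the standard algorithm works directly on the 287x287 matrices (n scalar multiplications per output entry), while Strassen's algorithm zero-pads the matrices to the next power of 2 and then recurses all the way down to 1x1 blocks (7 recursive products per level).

Matrix multiplication for 287x287 matrices:

Strassen's algorithm requires power-of-2 dimensions. Pad 287x287 to 512x512 (next power of 2).

Standard algorithm: 287^3 = 23639903 multiplications
Strassen's algorithm: 7^(log2(512)) = 7^9 = 40353607 multiplications
Difference: 23639903 - 40353607 = -16713704 (Strassen uses MORE here due to padding overhead — for small or just-over-power-of-2 n, padding can outweigh the per-level savings)

Standard: 23639903 multiplications (287^3). Strassen: 40353607 multiplications (7^9, after padding to 512x512). Strassen reduces 8 recursive multiplications to 7 at each level.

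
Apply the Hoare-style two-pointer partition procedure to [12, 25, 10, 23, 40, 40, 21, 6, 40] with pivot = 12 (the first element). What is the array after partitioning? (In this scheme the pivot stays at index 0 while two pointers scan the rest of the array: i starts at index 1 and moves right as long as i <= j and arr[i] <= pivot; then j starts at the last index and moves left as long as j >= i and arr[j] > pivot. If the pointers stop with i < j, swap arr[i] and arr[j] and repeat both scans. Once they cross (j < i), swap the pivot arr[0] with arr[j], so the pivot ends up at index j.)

Hoare-style two-pointer partition with pivot = 12:

Initial array: [12, 25, 10, 23, 40, 40, 21, 6, 40]

Pointers start at i = 1, j = 8.
i stops at index 1 (arr[1]=25 > 12), j stops at index 7 (arr[7]=6 <= 12): swap arr[1] and arr[7], array becomes [12, 6, 10, 23, 40, 40, 21, 25, 40]
i ends at 3, j ends at 2: the pointers have crossed (j < i), so scanning stops.

Swap pivot arr[0] with arr[2] to place pivot at position 2: [10, 6, 12, 23, 40, 40, 21, 25, 40]
Pivot position: 2

After partitioning with pivot 12, the array becomes [10, 6, 12, 23, 40, 40, 21, 25, 40]. The pivot is placed at index 2. All elements to the left of the pivot are <= 12, and all elements to the right are > 12.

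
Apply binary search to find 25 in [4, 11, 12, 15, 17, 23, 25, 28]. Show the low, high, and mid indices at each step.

Binary search for 25 in [4, 11, 12, 15, 17, 23, 25, 28]:

lo=0, hi=7, mid=3, arr[mid]=15 -> 15 < 25, search right half
lo=4, hi=7, mid=5, arr[mid]=23 -> 23 < 25, search right half
lo=6, hi=7, mid=6, arr[mid]=25 -> Found target at index 6!

Binary search finds 25 at index 6 after 3 comparisons. The search repeatedly halves the search space by comparing with the middle element.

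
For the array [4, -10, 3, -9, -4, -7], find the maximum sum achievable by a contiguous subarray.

Using Kadane's algorithm on [4, -10, 3, -9, -4, -7]:

Scanning through the array:
Position 1 (value -10): max_ending_here = -6, max_so_far = 4
Position 2 (value 3): max_ending_here = 3, max_so_far = 4
Position 3 (value -9): max_ending_here = -6, max_so_far = 4
Position 4 (value -4): max_ending_here = -4, max_so_far = 4
Position 5 (value -7): max_ending_here = -7, max_so_far = 4

Maximum subarray: [4]
Maximum sum: 4

The maximum subarray is [4] with sum 4. This subarray runs from index 0 to index 0.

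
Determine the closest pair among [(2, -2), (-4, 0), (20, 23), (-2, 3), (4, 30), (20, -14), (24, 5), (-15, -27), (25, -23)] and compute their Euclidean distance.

Computing all pairwise distances among 9 points:

d((2, -2), (-4, 0)) = 6.3246
d((2, -2), (20, 23)) = 30.8058
d((2, -2), (-2, 3)) = 6.4031
d((2, -2), (4, 30)) = 32.0624
d((2, -2), (20, -14)) = 21.6333
d((2, -2), (24, 5)) = 23.0868
d((2, -2), (-15, -27)) = 30.2324
d((2, -2), (25, -23)) = 31.1448
d((-4, 0), (20, 23)) = 33.2415
d((-4, 0), (-2, 3)) = 3.6056 <-- minimum
d((-4, 0), (4, 30)) = 31.0483
d((-4, 0), (20, -14)) = 27.7849
d((-4, 0), (24, 5)) = 28.4429
d((-4, 0), (-15, -27)) = 29.1548
d((-4, 0), (25, -23)) = 37.0135
d((20, 23), (-2, 3)) = 29.7321
d((20, 23), (4, 30)) = 17.4642
d((20, 23), (20, -14)) = 37.0
d((20, 23), (24, 5)) = 18.4391
d((20, 23), (-15, -27)) = 61.0328
d((20, 23), (25, -23)) = 46.2709
d((-2, 3), (4, 30)) = 27.6586
d((-2, 3), (20, -14)) = 27.8029
d((-2, 3), (24, 5)) = 26.0768
d((-2, 3), (-15, -27)) = 32.6956
d((-2, 3), (25, -23)) = 37.4833
d((4, 30), (20, -14)) = 46.8188
d((4, 30), (24, 5)) = 32.0156
d((4, 30), (-15, -27)) = 60.0833
d((4, 30), (25, -23)) = 57.0088
d((20, -14), (24, 5)) = 19.4165
d((20, -14), (-15, -27)) = 37.3363
d((20, -14), (25, -23)) = 10.2956
d((24, 5), (-15, -27)) = 50.448
d((24, 5), (25, -23)) = 28.0179
d((-15, -27), (25, -23)) = 40.1995

Closest pair: (-4, 0) and (-2, 3) with distance 3.6056

The closest pair is (-4, 0) and (-2, 3) with Euclidean distance 3.6056. For 9 points, brute-force pairwise comparison is shown above. For large n, the divide-and-conquer algorithm (sort by x, recurse on halves, check the dividing strip) achieves O(n log n).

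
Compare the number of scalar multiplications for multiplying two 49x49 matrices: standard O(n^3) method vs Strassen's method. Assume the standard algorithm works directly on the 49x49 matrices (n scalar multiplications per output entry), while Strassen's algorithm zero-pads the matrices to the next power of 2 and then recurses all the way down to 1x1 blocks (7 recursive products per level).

Matrix multiplication for 49x49 matrices:

Strassen's algorithm requires power-of-2 dimensions. Pad 49x49 to 64x64 (next power of 2).

Standard algorithm: 49^3 = 117649 multiplications
Strassen's algorithm: 7^(log2(64)) = 7^6 = 117649 multiplications
Savings: 117649 - 117649 = 0 multiplications

Standard: 117649 multiplications (49^3). Strassen: 117649 multiplications (7^6, after padding to 64x64). Strassen reduces 8 recursive multiplications to 7 at each level.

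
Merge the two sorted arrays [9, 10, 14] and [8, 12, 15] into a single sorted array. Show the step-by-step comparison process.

Merging process:

Compare 9 vs 8: take 8 from right. Merged: [8]
Compare 9 vs 12: take 9 from left. Merged: [8, 9]
Compare 10 vs 12: take 10 from left. Merged: [8, 9, 10]
Compare 14 vs 12: take 12 from right. Merged: [8, 9, 10, 12]
Compare 14 vs 15: take 14 from left. Merged: [8, 9, 10, 12, 14]
Append remaining from right: [15]. Merged: [8, 9, 10, 12, 14, 15]

Final merged array: [8, 9, 10, 12, 14, 15]
Total comparisons: 5

The merged array is [8, 9, 10, 12, 14, 15], requiring 5 comparisons. The merge step runs in O(n) time where n is the total number of elements.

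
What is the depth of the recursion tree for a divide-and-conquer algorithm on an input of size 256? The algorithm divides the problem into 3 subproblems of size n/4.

For divide and conquer with division factor 4:

Problem sizes at each level:
Level 0: 256
Level 1: 64
Level 2: 16
Level 3: 4
Level 4: 1

The root is level 0 and the size-1 base case is level 4 (the tree spans levels 0 through 4, i.e. 5 levels counting the root), so the depth is the number of divisions: log_4(256) = 4

The recursion tree depth is log_4(256) = 4. At each level, the problem size is divided by 4, so it takes 4 divisions to reduce to a base case of size 1. The algorithm makes 3 recursive calls at each level.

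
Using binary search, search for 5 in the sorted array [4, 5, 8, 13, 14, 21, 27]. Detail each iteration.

Binary search for 5 in [4, 5, 8, 13, 14, 21, 27]:

lo=0, hi=6, mid=3, arr[mid]=13 -> 13 > 5, search left half
lo=0, hi=2, mid=1, arr[mid]=5 -> Found target at index 1!

Binary search finds 5 at index 1 after 2 comparisons. The search repeatedly halves the search space by comparing with the middle element.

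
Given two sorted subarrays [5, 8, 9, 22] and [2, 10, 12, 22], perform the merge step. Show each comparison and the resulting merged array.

Merging process:

Compare 5 vs 2: take 2 from right. Merged: [2]
Compare 5 vs 10: take 5 from left. Merged: [2, 5]
Compare 8 vs 10: take 8 from left. Merged: [2, 5, 8]
Compare 9 vs 10: take 9 from left. Merged: [2, 5, 8, 9]
Compare 22 vs 10: take 10 from right. Merged: [2, 5, 8, 9, 10]
Compare 22 vs 12: take 12 from right. Merged: [2, 5, 8, 9, 10, 12]
Compare 22 vs 22: take 22 from left. Merged: [2, 5, 8, 9, 10, 12, 22]
Append remaining from right: [22]. Merged: [2, 5, 8, 9, 10, 12, 22, 22]

Final merged array: [2, 5, 8, 9, 10, 12, 22, 22]
Total comparisons: 7

The merged array is [2, 5, 8, 9, 10, 12, 22, 22], requiring 7 comparisons. The merge step runs in O(n) time where n is the total number of elements.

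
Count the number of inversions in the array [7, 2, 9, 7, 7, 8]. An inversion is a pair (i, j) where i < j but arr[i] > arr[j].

Finding inversions in [7, 2, 9, 7, 7, 8]:

(0, 1): arr[0]=7 > arr[1]=2
(2, 3): arr[2]=9 > arr[3]=7
(2, 4): arr[2]=9 > arr[4]=7
(2, 5): arr[2]=9 > arr[5]=8

Total inversions: 4

The array has 4 inversion(s): (0,1), (2,3), (2,4), (2,5). Each pair (i,j) satisfies i < j and arr[i] > arr[j].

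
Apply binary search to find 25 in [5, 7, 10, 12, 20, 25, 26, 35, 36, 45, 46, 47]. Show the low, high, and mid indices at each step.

Binary search for 25 in [5, 7, 10, 12, 20, 25, 26, 35, 36, 45, 46, 47]:

lo=0, hi=11, mid=5, arr[mid]=25 -> Found target at index 5!

Binary search finds 25 at index 5 after 1 comparisons. The search repeatedly halves the search space by comparing with the middle element.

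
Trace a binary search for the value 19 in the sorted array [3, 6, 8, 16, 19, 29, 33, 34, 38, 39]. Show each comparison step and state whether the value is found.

Binary search for 19 in [3, 6, 8, 16, 19, 29, 33, 34, 38, 39]:

lo=0, hi=9, mid=4, arr[mid]=19 -> Found target at index 4!

Binary search finds 19 at index 4 after 1 comparisons. The search repeatedly halves the search space by comparing with the middle element.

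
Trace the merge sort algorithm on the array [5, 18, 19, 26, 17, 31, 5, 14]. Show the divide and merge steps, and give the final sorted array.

Merge sort trace:

Split: [5, 18, 19, 26, 17, 31, 5, 14] -> [5, 18, 19, 26] and [17, 31, 5, 14]
  Split: [5, 18, 19, 26] -> [5, 18] and [19, 26]
    Split: [5, 18] -> [5] and [18]
    Merge: [5] + [18] -> [5, 18]
    Split: [19, 26] -> [19] and [26]
    Merge: [19] + [26] -> [19, 26]
  Merge: [5, 18] + [19, 26] -> [5, 18, 19, 26]
  Split: [17, 31, 5, 14] -> [17, 31] and [5, 14]
    Split: [17, 31] -> [17] and [31]
    Merge: [17] + [31] -> [17, 31]
    Split: [5, 14] -> [5] and [14]
    Merge: [5] + [14] -> [5, 14]
  Merge: [17, 31] + [5, 14] -> [5, 14, 17, 31]
Merge: [5, 18, 19, 26] + [5, 14, 17, 31] -> [5, 5, 14, 17, 18, 19, 26, 31]

Final sorted array: [5, 5, 14, 17, 18, 19, 26, 31]

The merge sort proceeds by recursively splitting the array and merging sorted halves.
After all merges, the sorted array is [5, 5, 14, 17, 18, 19, 26, 31].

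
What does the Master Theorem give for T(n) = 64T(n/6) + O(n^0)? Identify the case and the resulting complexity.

Master Theorem for T(n) = 64T(n/6) + O(n^0):

a = 64, b = 6, c = 0
log_b(a) = log_6(64) = 2.3211

Case 1: c = 0 < log_6(64) = 2.3211
T(n) = O(n^(log_6 64))

For T(n) = 64T(n/6) + O(n^0): log_6(64) = 2.3211. This is Case 1 of the Master Theorem (c < log_b(a), work dominated by leaves), giving O(n^(log_6 64)).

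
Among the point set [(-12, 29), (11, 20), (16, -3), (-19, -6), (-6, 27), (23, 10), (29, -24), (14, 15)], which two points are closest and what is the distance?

Computing all pairwise distances among 8 points:

d((-12, 29), (11, 20)) = 24.6982
d((-12, 29), (16, -3)) = 42.5206
d((-12, 29), (-19, -6)) = 35.6931
d((-12, 29), (-6, 27)) = 6.3246
d((-12, 29), (23, 10)) = 39.8246
d((-12, 29), (29, -24)) = 67.0075
d((-12, 29), (14, 15)) = 29.5296
d((11, 20), (16, -3)) = 23.5372
d((11, 20), (-19, -6)) = 39.6989
d((11, 20), (-6, 27)) = 18.3848
d((11, 20), (23, 10)) = 15.6205
d((11, 20), (29, -24)) = 47.5395
d((11, 20), (14, 15)) = 5.831 <-- minimum
d((16, -3), (-19, -6)) = 35.1283
d((16, -3), (-6, 27)) = 37.2022
d((16, -3), (23, 10)) = 14.7648
d((16, -3), (29, -24)) = 24.6982
d((16, -3), (14, 15)) = 18.1108
d((-19, -6), (-6, 27)) = 35.4683
d((-19, -6), (23, 10)) = 44.9444
d((-19, -6), (29, -24)) = 51.264
d((-19, -6), (14, 15)) = 39.1152
d((-6, 27), (23, 10)) = 33.6155
d((-6, 27), (29, -24)) = 61.8547
d((-6, 27), (14, 15)) = 23.3238
d((23, 10), (29, -24)) = 34.5254
d((23, 10), (14, 15)) = 10.2956
d((29, -24), (14, 15)) = 41.7852

Closest pair: (11, 20) and (14, 15) with distance 5.831

The closest pair is (11, 20) and (14, 15) with Euclidean distance 5.831. For 8 points, brute-force pairwise comparison is shown above. For large n, the divide-and-conquer algorithm (sort by x, recurse on halves, check the dividing strip) achieves O(n log n).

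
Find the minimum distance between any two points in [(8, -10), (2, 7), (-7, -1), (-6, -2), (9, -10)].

Computing all pairwise distances among 5 points:

d((8, -10), (2, 7)) = 18.0278
d((8, -10), (-7, -1)) = 17.4929
d((8, -10), (-6, -2)) = 16.1245
d((8, -10), (9, -10)) = 1.0 <-- minimum
d((2, 7), (-7, -1)) = 12.0416
d((2, 7), (-6, -2)) = 12.0416
d((2, 7), (9, -10)) = 18.3848
d((-7, -1), (-6, -2)) = 1.4142
d((-7, -1), (9, -10)) = 18.3576
d((-6, -2), (9, -10)) = 17.0

Closest pair: (8, -10) and (9, -10) with distance 1.0

The closest pair is (8, -10) and (9, -10) with Euclidean distance 1.0. For 5 points, brute-force pairwise comparison is shown above. For large n, the divide-and-conquer algorithm (sort by x, recurse on halves, check the dividing strip) achieves O(n log n).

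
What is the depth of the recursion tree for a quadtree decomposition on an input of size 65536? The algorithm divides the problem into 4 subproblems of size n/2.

For divide and conquer with division factor 2:

Problem sizes at each level:
Level 0: 65536
Level 1: 32768
Level 2: 16384
Level 3: 8192
Level 4: 4096
Level 5: 2048
Level 6: 1024
Level 7: 512
Level 8: 256
Level 9: 128
Level 10: 64
Level 11: 32
Level 12: 16
Level 13: 8
Level 14: 4
Level 15: 2
Level 16: 1

The root is level 0 and the size-1 base case is level 16 (the tree spans levels 0 through 16, i.e. 17 levels counting the root), so the depth is the number of divisions: log_2(65536) = 16

The recursion tree depth is log_2(65536) = 16. At each level, the problem size is divided by 2, so it takes 16 divisions to reduce to a base case of size 1. The algorithm makes 4 recursive calls at each level.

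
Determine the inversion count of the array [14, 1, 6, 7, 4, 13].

Finding inversions in [14, 1, 6, 7, 4, 13]:

(0, 1): arr[0]=14 > arr[1]=1
(0, 2): arr[0]=14 > arr[2]=6
(0, 3): arr[0]=14 > arr[3]=7
(0, 4): arr[0]=14 > arr[4]=4
(0, 5): arr[0]=14 > arr[5]=13
(2, 4): arr[2]=6 > arr[4]=4
(3, 4): arr[3]=7 > arr[4]=4

Total inversions: 7

The array has 7 inversion(s): (0,1), (0,2), (0,3), (0,4), (0,5), (2,4), (3,4). Each pair (i,j) satisfies i < j and arr[i] > arr[j].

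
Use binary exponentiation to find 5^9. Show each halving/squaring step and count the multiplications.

Computing 5^9 by squaring (build up from 5^1; each line after the first costs one multiplication):

5^1 = 5
5^2 = (5^1)^2 = 5^2 = 25
5^4 = (5^2)^2 = 25^2 = 625
5^8 = (5^4)^2 = 625^2 = 390625
5^9 = 5 * 5^8 = 5 * 390625 = 1953125

Result: 1953125
Multiplications needed: 4 (4 lines after 5^1)

5^9 = 1953125. Using exponentiation by squaring, this requires 4 multiplications. The key idea: if the exponent is even, square the half-power; if odd, multiply by the base once.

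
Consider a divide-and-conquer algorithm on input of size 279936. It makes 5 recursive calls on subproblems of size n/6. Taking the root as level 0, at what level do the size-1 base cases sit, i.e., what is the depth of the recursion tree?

For divide and conquer with division factor 6:

Problem sizes at each level:
Level 0: 279936
Level 1: 46656
Level 2: 7776
Level 3: 1296
Level 4: 216
Level 5: 36
Level 6: 6
Level 7: 1

The root is level 0 and the size-1 base case is level 7 (the tree spans levels 0 through 7, i.e. 8 levels counting the root), so the depth is the number of divisions: log_6(279936) = 7

The recursion tree depth is log_6(279936) = 7. At each level, the problem size is divided by 6, so it takes 7 divisions to reduce to a base case of size 1. The algorithm makes 5 recursive calls at each level.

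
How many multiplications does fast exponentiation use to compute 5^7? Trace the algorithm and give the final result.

Computing 5^7 by squaring (build up from 5^1; each line after the first costs one multiplication):

5^1 = 5
5^2 = (5^1)^2 = 5^2 = 25
5^3 = 5 * 5^2 = 5 * 25 = 125
5^6 = (5^3)^2 = 125^2 = 15625
5^7 = 5 * 5^6 = 5 * 15625 = 78125

Result: 78125
Multiplications needed: 4 (4 lines after 5^1)

5^7 = 78125. Using exponentiation by squaring, this requires 4 multiplications. The key idea: if the exponent is even, square the half-power; if odd, multiply by the base once.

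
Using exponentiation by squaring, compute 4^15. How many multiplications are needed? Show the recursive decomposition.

Computing 4^15 by squaring (build up from 4^1; each line after the first costs one multiplication):

4^1 = 4
4^2 = (4^1)^2 = 4^2 = 16
4^3 = 4 * 4^2 = 4 * 16 = 64
4^6 = (4^3)^2 = 64^2 = 4096
4^7 = 4 * 4^6 = 4 * 4096 = 16384
4^14 = (4^7)^2 = 16384^2 = 268435456
4^15 = 4 * 4^14 = 4 * 268435456 = 1073741824

Result: 1073741824
Multiplications needed: 6 (6 lines after 4^1)

4^15 = 1073741824. Using exponentiation by squaring, this requires 6 multiplications. The key idea: if the exponent is even, square the half-power; if odd, multiply by the base once.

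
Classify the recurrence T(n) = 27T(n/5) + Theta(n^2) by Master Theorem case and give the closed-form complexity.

Master Theorem for T(n) = 27T(n/5) + O(n^2):

a = 27, b = 5, c = 2
log_b(a) = log_5(27) = 2.0478

Case 1: c = 2 < log_5(27) = 2.0478
T(n) = O(n^(log_5 27))

For T(n) = 27T(n/5) + O(n^2): log_5(27) = 2.0478. This is Case 1 of the Master Theorem (c < log_b(a), work dominated by leaves), giving O(n^(log_5 27)).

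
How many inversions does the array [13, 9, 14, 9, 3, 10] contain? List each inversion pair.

Finding inversions in [13, 9, 14, 9, 3, 10]:

(0, 1): arr[0]=13 > arr[1]=9
(0, 3): arr[0]=13 > arr[3]=9
(0, 4): arr[0]=13 > arr[4]=3
(0, 5): arr[0]=13 > arr[5]=10
(1, 4): arr[1]=9 > arr[4]=3
(2, 3): arr[2]=14 > arr[3]=9
(2, 4): arr[2]=14 > arr[4]=3
(2, 5): arr[2]=14 > arr[5]=10
(3, 4): arr[3]=9 > arr[4]=3

Total inversions: 9

The array has 9 inversion(s): (0,1), (0,3), (0,4), (0,5), (1,4), (2,3), (2,4), (2,5), (3,4). Each pair (i,j) satisfies i < j and arr[i] > arr[j].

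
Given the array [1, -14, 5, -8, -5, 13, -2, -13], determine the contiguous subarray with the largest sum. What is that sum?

Using Kadane's algorithm on [1, -14, 5, -8, -5, 13, -2, -13]:

Scanning through the array:
Position 1 (value -14): max_ending_here = -13, max_so_far = 1
Position 2 (value 5): max_ending_here = 5, max_so_far = 5
Position 3 (value -8): max_ending_here = -3, max_so_far = 5
Position 4 (value -5): max_ending_here = -5, max_so_far = 5
Position 5 (value 13): max_ending_here = 13, max_so_far = 13
Position 6 (value -2): max_ending_here = 11, max_so_far = 13
Position 7 (value -13): max_ending_here = -2, max_so_far = 13

Maximum subarray: [13]
Maximum sum: 13

The maximum subarray is [13] with sum 13. This subarray runs from index 5 to index 5.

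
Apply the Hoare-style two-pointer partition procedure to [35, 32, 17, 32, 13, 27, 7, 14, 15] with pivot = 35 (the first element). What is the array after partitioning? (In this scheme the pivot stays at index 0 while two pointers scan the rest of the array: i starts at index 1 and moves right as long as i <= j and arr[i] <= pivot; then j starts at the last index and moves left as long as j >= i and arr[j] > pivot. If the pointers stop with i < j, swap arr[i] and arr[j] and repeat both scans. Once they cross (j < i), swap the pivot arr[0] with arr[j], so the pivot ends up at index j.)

Hoare-style two-pointer partition with pivot = 35:

Initial array: [35, 32, 17, 32, 13, 27, 7, 14, 15]

Pointers start at i = 1, j = 8.
i ends at 9, j ends at 8: the pointers have crossed (j < i), so scanning stops.

Swap pivot arr[0] with arr[8] to place pivot at position 8: [15, 32, 17, 32, 13, 27, 7, 14, 35]
Pivot position: 8

After partitioning with pivot 35, the array becomes [15, 32, 17, 32, 13, 27, 7, 14, 35]. The pivot is placed at index 8. All elements to the left of the pivot are <= 35, and all elements to the right are > 35.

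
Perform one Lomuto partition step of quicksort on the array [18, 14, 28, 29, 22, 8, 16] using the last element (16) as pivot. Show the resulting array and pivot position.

Lomuto partition with pivot = 16:

Initial array: [18, 14, 28, 29, 22, 8, 16]

arr[0]=18 > 16: no swap
arr[1]=14 <= 16: swap with position 0, array becomes [14, 18, 28, 29, 22, 8, 16]
arr[2]=28 > 16: no swap
arr[3]=29 > 16: no swap
arr[4]=22 > 16: no swap
arr[5]=8 <= 16: swap with position 1, array becomes [14, 8, 28, 29, 22, 18, 16]

Place pivot at position 2: [14, 8, 16, 29, 22, 18, 28]
Pivot position: 2

After partitioning with pivot 16, the array becomes [14, 8, 16, 29, 22, 18, 28]. The pivot is placed at index 2. All elements to the left of the pivot are <= 16, and all elements to the right are > 16.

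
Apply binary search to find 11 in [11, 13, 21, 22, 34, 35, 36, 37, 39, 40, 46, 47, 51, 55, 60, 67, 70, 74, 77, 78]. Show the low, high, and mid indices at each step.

Binary search for 11 in [11, 13, 21, 22, 34, 35, 36, 37, 39, 40, 46, 47, 51, 55, 60, 67, 70, 74, 77, 78]:

lo=0, hi=19, mid=9, arr[mid]=40 -> 40 > 11, search left half
lo=0, hi=8, mid=4, arr[mid]=34 -> 34 > 11, search left half
lo=0, hi=3, mid=1, arr[mid]=13 -> 13 > 11, search left half
lo=0, hi=0, mid=0, arr[mid]=11 -> Found target at index 0!

Binary search finds 11 at index 0 after 4 comparisons. The search repeatedly halves the search space by comparing with the middle element.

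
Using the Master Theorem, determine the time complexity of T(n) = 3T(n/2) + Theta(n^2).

Master Theorem for T(n) = 3T(n/2) + O(n^2):

a = 3, b = 2, c = 2
log_b(a) = log_2(3) = 1.5850

Case 3: c = 2 > log_2(3) = 1.5850
T(n) = O(n^2) = O(n^2)

For T(n) = 3T(n/2) + O(n^2): log_2(3) = 1.5850. This is Case 3 of the Master Theorem (c > log_b(a), work dominated by root), giving O(n^2).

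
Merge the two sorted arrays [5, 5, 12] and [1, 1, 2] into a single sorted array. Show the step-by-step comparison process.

Merging process:

Compare 5 vs 1: take 1 from right. Merged: [1]
Compare 5 vs 1: take 1 from right. Merged: [1, 1]
Compare 5 vs 2: take 2 from right. Merged: [1, 1, 2]
Append remaining from left: [5, 5, 12]. Merged: [1, 1, 2, 5, 5, 12]

Final merged array: [1, 1, 2, 5, 5, 12]
Total comparisons: 3

The merged array is [1, 1, 2, 5, 5, 12], requiring 3 comparisons. The merge step runs in O(n) time where n is the total number of elements.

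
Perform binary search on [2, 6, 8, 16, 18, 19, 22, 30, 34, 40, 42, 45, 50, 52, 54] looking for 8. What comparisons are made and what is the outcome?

Binary search for 8 in [2, 6, 8, 16, 18, 19, 22, 30, 34, 40, 42, 45, 50, 52, 54]:

lo=0, hi=14, mid=7, arr[mid]=30 -> 30 > 8, search left half
lo=0, hi=6, mid=3, arr[mid]=16 -> 16 > 8, search left half
lo=0, hi=2, mid=1, arr[mid]=6 -> 6 < 8, search right half
lo=2, hi=2, mid=2, arr[mid]=8 -> Found target at index 2!

Binary search finds 8 at index 2 after 4 comparisons. The search repeatedly halves the search space by comparing with the middle element.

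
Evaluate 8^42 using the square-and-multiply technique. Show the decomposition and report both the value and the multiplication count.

Computing 8^42 by squaring (build up from 8^1; each line after the first costs one multiplication):

8^1 = 8
8^2 = (8^1)^2 = 8^2 = 64
8^4 = (8^2)^2 = 64^2 = 4096
8^5 = 8 * 8^4 = 8 * 4096 = 32768
8^10 = (8^5)^2 = 32768^2 = 1073741824
8^20 = (8^10)^2 = 1073741824^2 = 1152921504606846976
8^21 = 8 * 8^20 = 8 * 1152921504606846976 = 9223372036854775808
8^42 = (8^21)^2 = 9223372036854775808^2 = 85070591730234615865843651857942052864

Result: 85070591730234615865843651857942052864
Multiplications needed: 7 (7 lines after 8^1)

8^42 = 85070591730234615865843651857942052864. Using exponentiation by squaring, this requires 7 multiplications. The key idea: if the exponent is even, square the half-power; if odd, multiply by the base once.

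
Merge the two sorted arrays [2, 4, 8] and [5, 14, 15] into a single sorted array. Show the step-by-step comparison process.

Merging process:

Compare 2 vs 5: take 2 from left. Merged: [2]
Compare 4 vs 5: take 4 from left. Merged: [2, 4]
Compare 8 vs 5: take 5 from right. Merged: [2, 4, 5]
Compare 8 vs 14: take 8 from left. Merged: [2, 4, 5, 8]
Append remaining from right: [14, 15]. Merged: [2, 4, 5, 8, 14, 15]

Final merged array: [2, 4, 5, 8, 14, 15]
Total comparisons: 4

The merged array is [2, 4, 5, 8, 14, 15], requiring 4 comparisons. The merge step runs in O(n) time where n is the total number of elements.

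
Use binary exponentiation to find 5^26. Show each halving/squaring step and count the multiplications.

Computing 5^26 by squaring (build up from 5^1; each line after the first costs one multiplication):

5^1 = 5
5^2 = (5^1)^2 = 5^2 = 25
5^3 = 5 * 5^2 = 5 * 25 = 125
5^6 = (5^3)^2 = 125^2 = 15625
5^12 = (5^6)^2 = 15625^2 = 244140625
5^13 = 5 * 5^12 = 5 * 244140625 = 1220703125
5^26 = (5^13)^2 = 1220703125^2 = 1490116119384765625

Result: 1490116119384765625
Multiplications needed: 6 (6 lines after 5^1)

5^26 = 1490116119384765625. Using exponentiation by squaring, this requires 6 multiplications. The key idea: if the exponent is even, square the half-power; if odd, multiply by the base once.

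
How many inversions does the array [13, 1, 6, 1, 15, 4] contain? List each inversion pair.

Finding inversions in [13, 1, 6, 1, 15, 4]:

(0, 1): arr[0]=13 > arr[1]=1
(0, 2): arr[0]=13 > arr[2]=6
(0, 3): arr[0]=13 > arr[3]=1
(0, 5): arr[0]=13 > arr[5]=4
(2, 3): arr[2]=6 > arr[3]=1
(2, 5): arr[2]=6 > arr[5]=4
(4, 5): arr[4]=15 > arr[5]=4

Total inversions: 7

The array has 7 inversion(s): (0,1), (0,2), (0,3), (0,5), (2,3), (2,5), (4,5). Each pair (i,j) satisfies i < j and arr[i] > arr[j].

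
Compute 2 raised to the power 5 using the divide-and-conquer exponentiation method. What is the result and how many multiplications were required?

Computing 2^5 by squaring (build up from 2^1; each line after the first costs one multiplication):

2^1 = 2
2^2 = (2^1)^2 = 2^2 = 4
2^4 = (2^2)^2 = 4^2 = 16
2^5 = 2 * 2^4 = 2 * 16 = 32

Result: 32
Multiplications needed: 3 (3 lines after 2^1)

2^5 = 32. Using exponentiation by squaring, this requires 3 multiplications. The key idea: if the exponent is even, square the half-power; if odd, multiply by the base once.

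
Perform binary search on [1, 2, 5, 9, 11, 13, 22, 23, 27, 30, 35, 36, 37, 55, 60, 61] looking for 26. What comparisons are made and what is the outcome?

Binary search for 26 in [1, 2, 5, 9, 11, 13, 22, 23, 27, 30, 35, 36, 37, 55, 60, 61]:

lo=0, hi=15, mid=7, arr[mid]=23 -> 23 < 26, search right half
lo=8, hi=15, mid=11, arr[mid]=36 -> 36 > 26, search left half
lo=8, hi=10, mid=9, arr[mid]=30 -> 30 > 26, search left half
lo=8, hi=8, mid=8, arr[mid]=27 -> 27 > 26, search left half
lo=8 > hi=7, target 26 not found

Binary search determines that 26 is not in the array after 4 comparisons. The search space was exhausted without finding the target.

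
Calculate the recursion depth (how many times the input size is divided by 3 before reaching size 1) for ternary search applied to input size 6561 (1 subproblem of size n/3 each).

For divide and conquer with division factor 3:

Problem sizes at each level:
Level 0: 6561
Level 1: 2187
Level 2: 729
Level 3: 243
Level 4: 81
Level 5: 27
Level 6: 9
Level 7: 3
Level 8: 1

The root is level 0 and the size-1 base case is level 8 (the tree spans levels 0 through 8, i.e. 9 levels counting the root), so the depth is the number of divisions: log_3(6561) = 8

The recursion tree depth is log_3(6561) = 8. At each level, the problem size is divided by 3, so it takes 8 divisions to reduce to a base case of size 1. The algorithm makes 1 recursive call at each level.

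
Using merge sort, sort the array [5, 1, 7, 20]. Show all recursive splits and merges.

Merge sort trace:

Split: [5, 1, 7, 20] -> [5, 1] and [7, 20]
  Split: [5, 1] -> [5] and [1]
  Merge: [5] + [1] -> [1, 5]
  Split: [7, 20] -> [7] and [20]
  Merge: [7] + [20] -> [7, 20]
Merge: [1, 5] + [7, 20] -> [1, 5, 7, 20]

Final sorted array: [1, 5, 7, 20]

The merge sort proceeds by recursively splitting the array and merging sorted halves.
After all merges, the sorted array is [1, 5, 7, 20].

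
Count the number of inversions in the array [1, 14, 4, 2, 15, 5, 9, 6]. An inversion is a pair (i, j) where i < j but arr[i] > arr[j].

Finding inversions in [1, 14, 4, 2, 15, 5, 9, 6]:

(1, 2): arr[1]=14 > arr[2]=4
(1, 3): arr[1]=14 > arr[3]=2
(1, 5): arr[1]=14 > arr[5]=5
(1, 6): arr[1]=14 > arr[6]=9
(1, 7): arr[1]=14 > arr[7]=6
(2, 3): arr[2]=4 > arr[3]=2
(4, 5): arr[4]=15 > arr[5]=5
(4, 6): arr[4]=15 > arr[6]=9
(4, 7): arr[4]=15 > arr[7]=6
(6, 7): arr[6]=9 > arr[7]=6

Total inversions: 10

The array has 10 inversion(s): (1,2), (1,3), (1,5), (1,6), (1,7), (2,3), (4,5), (4,6), (4,7), (6,7). Each pair (i,j) satisfies i < j and arr[i] > arr[j].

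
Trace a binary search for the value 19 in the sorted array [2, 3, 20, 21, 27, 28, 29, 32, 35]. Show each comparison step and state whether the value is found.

Binary search for 19 in [2, 3, 20, 21, 27, 28, 29, 32, 35]:

lo=0, hi=8, mid=4, arr[mid]=27 -> 27 > 19, search left half
lo=0, hi=3, mid=1, arr[mid]=3 -> 3 < 19, search right half
lo=2, hi=3, mid=2, arr[mid]=20 -> 20 > 19, search left half
lo=2 > hi=1, target 19 not found

Binary search determines that 19 is not in the array after 3 comparisons. The search space was exhausted without finding the target.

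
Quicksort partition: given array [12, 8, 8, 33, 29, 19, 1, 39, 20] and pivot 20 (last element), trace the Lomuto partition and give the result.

Lomuto partition with pivot = 20:

Initial array: [12, 8, 8, 33, 29, 19, 1, 39, 20]

arr[0]=12 <= 20: swap with position 0, array becomes [12, 8, 8, 33, 29, 19, 1, 39, 20]
arr[1]=8 <= 20: swap with position 1, array becomes [12, 8, 8, 33, 29, 19, 1, 39, 20]
arr[2]=8 <= 20: swap with position 2, array becomes [12, 8, 8, 33, 29, 19, 1, 39, 20]
arr[3]=33 > 20: no swap
arr[4]=29 > 20: no swap
arr[5]=19 <= 20: swap with position 3, array becomes [12, 8, 8, 19, 29, 33, 1, 39, 20]
arr[6]=1 <= 20: swap with position 4, array becomes [12, 8, 8, 19, 1, 33, 29, 39, 20]
arr[7]=39 > 20: no swap

Place pivot at position 5: [12, 8, 8, 19, 1, 20, 29, 39, 33]
Pivot position: 5

After partitioning with pivot 20, the array becomes [12, 8, 8, 19, 1, 20, 29, 39, 33]. The pivot is placed at index 5. All elements to the left of the pivot are <= 20, and all elements to the right are > 20.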